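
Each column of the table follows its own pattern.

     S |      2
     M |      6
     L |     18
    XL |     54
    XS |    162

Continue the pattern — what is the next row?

S  486

For the size, runs through clothing sizes XS→XL: S, M, L, XL, XS → S.
For the second component, ×3 each step: 2, 6, 18, 54, 162 → 486.
So the next row is S  486.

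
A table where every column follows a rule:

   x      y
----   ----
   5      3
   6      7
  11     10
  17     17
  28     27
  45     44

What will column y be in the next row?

71

Column y: 3, 7, 10, 17, 27, 44 → 71 (each term is the sum of the two before it).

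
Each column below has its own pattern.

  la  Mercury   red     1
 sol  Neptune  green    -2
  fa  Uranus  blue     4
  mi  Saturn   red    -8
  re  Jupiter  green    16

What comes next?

do  Mars  blue  -32

Note: runs backward through the solfège scale do→ti; la, sol, fa, mi, re → do.
Planet — runs backward through the planets Mercury→Neptune: Mercury, Neptune, Uranus, Saturn, Jupiter → Mars.
For the colour, repeats red → green → blue: red, green, blue, red, green → blue.
For the fourth component, ×(-2) each step: 1, -2, 4, -8, 16 → -32.
Combining the parts gives do  Mars  blue  -32.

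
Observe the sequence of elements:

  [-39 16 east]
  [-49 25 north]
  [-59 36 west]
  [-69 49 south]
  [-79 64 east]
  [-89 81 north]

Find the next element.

First value: −10 each step; -39, -49, -59, -69, -79, -89 → -99.
Second value: 16, 25, 36, 49, 64, 81 → 100 (perfect squares: 4², 5², 6², …).
For the direction, repeats east → north → west → south: east, north, west, south, east, north → west.
Combining the parts gives [-99 100 west].

[-99 100 west]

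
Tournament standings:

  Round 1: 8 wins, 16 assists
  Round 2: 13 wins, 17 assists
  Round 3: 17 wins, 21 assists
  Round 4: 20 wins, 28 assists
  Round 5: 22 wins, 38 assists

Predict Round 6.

23 wins, 51 assists

Wins: differences are 5, 4, 3, … (decreasing by 1 each time); 8, 13, 17, 20, 22 → 23.
Assists goes 16, 17, 21, 28, 38 → 51 (differences are 1, 4, 7, … (increasing by 3 each time)).
Combining the parts gives 23 wins, 51 assists.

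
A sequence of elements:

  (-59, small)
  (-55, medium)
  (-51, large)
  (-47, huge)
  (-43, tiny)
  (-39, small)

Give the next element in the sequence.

(-35, medium)

First slot: -59, -55, -51, -47, -43, -39 → -35 (+4 each step).
Size goes small, medium, large, huge, tiny, small → medium (repeats small → medium → large → huge → tiny).
So the next element is (-35, medium).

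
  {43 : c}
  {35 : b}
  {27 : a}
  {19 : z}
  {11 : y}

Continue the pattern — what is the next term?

First coordinate: −8 each step; 43, 35, 27, 19, 11 → 3.
For the letter, letters move back 1 place in the alphabet, wrapping A→Z: c, b, a, z, y → x.
So the next term is {3 : x}.

{3 : x}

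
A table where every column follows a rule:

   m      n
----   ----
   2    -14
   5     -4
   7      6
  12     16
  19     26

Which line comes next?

31  36

Column m goes 2, 5, 7, 12, 19 → 31 (each term is the sum of the two before it).
For the column n, +10 each step: -14, -4, 6, 16, 26 → 36.
Putting it together: 31  36.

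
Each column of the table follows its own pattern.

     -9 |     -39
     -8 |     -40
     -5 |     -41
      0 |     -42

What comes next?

7  -43

First component: -9, -8, -5, 0 → 7 (differences are 1, 3, 5, … (increasing by 2 each time)).
For the second component, −1 each step: -39, -40, -41, -42 → -43.
So the next row is 7  -43.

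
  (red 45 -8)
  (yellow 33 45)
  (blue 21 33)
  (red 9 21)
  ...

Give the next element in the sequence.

For the colour, repeats red → yellow → blue: red, yellow, blue, red → yellow.
Second part: −12 each step, so 45, 33, 21, 9 → -3.
Third part: always the previous value of the second part; -8, 45, 33, 21 → 9.
Combining the parts gives (yellow -3 9).

(yellow -3 9)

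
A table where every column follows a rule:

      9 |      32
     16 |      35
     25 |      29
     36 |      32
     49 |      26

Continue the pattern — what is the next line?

First component — perfect squares: 3², 4², 5², …: 9, 16, 25, 36, 49 → 64.
Second component: alternating steps +3, −6, +3, −6, …, so 32, 35, 29, 32, 26 → 29.
Combining the parts gives 64  29.

64  29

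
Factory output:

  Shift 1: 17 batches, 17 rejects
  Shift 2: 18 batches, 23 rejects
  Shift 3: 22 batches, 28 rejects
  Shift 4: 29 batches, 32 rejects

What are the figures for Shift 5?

39 batches, 35 rejects

Batches goes 17, 18, 22, 29 → 39 (differences are 1, 4, 7, … (increasing by 3 each time)).
Rejects goes 17, 23, 28, 32 → 35 (differences are 6, 5, 4, … (decreasing by 1 each time)).
Putting it together: 39 batches, 35 rejects.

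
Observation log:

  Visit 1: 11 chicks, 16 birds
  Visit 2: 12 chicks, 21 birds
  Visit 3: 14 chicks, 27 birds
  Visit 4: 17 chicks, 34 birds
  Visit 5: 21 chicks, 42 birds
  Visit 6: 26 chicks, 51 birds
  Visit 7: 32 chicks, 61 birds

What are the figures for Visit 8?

Chicks goes 11, 12, 14, 17, 21, 26, 32 → 39 (differences are 1, 2, 3, … (increasing by 1 each time)).
Birds: differences are 5, 6, 7, … (increasing by 1 each time); 16, 21, 27, 34, 42, 51, 61 → 72.
Putting it together: 39 chicks, 72 birds.

39 chicks, 72 birds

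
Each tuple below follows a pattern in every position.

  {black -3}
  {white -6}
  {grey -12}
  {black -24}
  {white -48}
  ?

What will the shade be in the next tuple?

Shade: repeats black → white → grey; black, white, grey, black, white → grey.
For the second component, ×2 each step: -3, -6, -12, -24, -48 → -96.

grey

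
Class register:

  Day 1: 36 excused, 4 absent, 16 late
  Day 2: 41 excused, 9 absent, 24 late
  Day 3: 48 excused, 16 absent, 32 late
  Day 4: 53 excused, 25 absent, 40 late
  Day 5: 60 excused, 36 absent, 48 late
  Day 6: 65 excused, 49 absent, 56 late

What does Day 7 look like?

Excused: alternating steps +5, +7, +5, +7, …; 36, 41, 48, 53, 60, 65 → 72.
Absent: perfect squares: 2², 3², 4², …, so 4, 9, 16, 25, 36, 49 → 64.
Late: +8 each step; 16, 24, 32, 40, 48, 56 → 64.
So the next line is 72 excused, 64 absent, 64 late.

72 excused, 64 absent, 64 late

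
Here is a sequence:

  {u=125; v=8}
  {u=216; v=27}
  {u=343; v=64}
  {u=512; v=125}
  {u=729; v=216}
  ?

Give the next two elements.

{u=1000; v=343}, {u=1331; v=512}

U: 125, 216, 343, 512, 729 → 1000 → 1331 (perfect cubes: 5³, 6³, 7³, …).
V goes 8, 27, 64, 125, 216 → 343 → 512 (perfect cubes: 2³, 3³, 4³, …).
Putting the parts together: {u=1000; v=343} and then {u=1331; v=512}.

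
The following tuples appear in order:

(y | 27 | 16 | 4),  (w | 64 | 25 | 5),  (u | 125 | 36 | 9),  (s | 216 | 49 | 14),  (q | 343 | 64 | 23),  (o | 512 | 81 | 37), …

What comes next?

(m | 729 | 100 | 60)

Letter: letters move back 2 places in the alphabet; y, w, u, s, q, o → m.
Second component: perfect cubes: 3³, 4³, 5³, …, so 27, 64, 125, 216, 343, 512 → 729.
Third component: 16, 25, 36, 49, 64, 81 → 100 (perfect squares: 4², 5², 6², …).
Fourth component: each term is the sum of the two before it; 4, 5, 9, 14, 23, 37 → 60.
Putting it together: (m | 729 | 100 | 60).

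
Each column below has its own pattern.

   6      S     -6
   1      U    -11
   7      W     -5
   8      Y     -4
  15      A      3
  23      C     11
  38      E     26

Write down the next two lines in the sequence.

61  G  49; 99  I  87

First component goes 6, 1, 7, 8, 15, 23, 38 → 61 → 99 (each term is the sum of the two before it).
Letter: letters move forward 2 places in the alphabet, wrapping Z→A; S, U, W, Y, A, C, E → G → I.
For the third component, always 12 less than the first component: -6, -11, -5, -4, 3, 11, 26 → 49 → 87.
Putting the parts together: 61  G  49 and then 99  I  87.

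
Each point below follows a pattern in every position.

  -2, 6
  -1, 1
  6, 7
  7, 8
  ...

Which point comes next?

14, 15

For the first part, alternating steps +1, +7, +1, +7, …: -2, -1, 6, 7 → 14.
Second part: each term is the sum of the two before it; 6, 1, 7, 8 → 15.
Putting it together: 14, 15.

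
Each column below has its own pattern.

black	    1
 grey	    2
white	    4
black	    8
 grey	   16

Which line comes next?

Shade goes black, grey, white, black, grey → white (repeats black → grey → white).
Second component: ×2 each step, so 1, 2, 4, 8, 16 → 32.
Combining the parts gives white  32.

white  32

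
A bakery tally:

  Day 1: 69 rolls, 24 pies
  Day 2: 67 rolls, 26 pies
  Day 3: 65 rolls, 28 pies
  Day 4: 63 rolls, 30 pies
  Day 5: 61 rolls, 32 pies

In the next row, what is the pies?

Rolls: −2 each step; 69, 67, 65, 63, 61 → 59.
Pies — together with the rolls always sums to 93: 24, 26, 28, 30, 32 → 34.

34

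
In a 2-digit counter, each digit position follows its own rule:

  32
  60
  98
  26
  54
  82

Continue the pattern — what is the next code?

First digit: +3 each step, mod 10, so 3, 6, 9, 2, 5, 8 → 1.
Second digit goes 2, 0, 8, 6, 4, 2 → 0 (−2 each step, mod 10).
So the next code is 10.

10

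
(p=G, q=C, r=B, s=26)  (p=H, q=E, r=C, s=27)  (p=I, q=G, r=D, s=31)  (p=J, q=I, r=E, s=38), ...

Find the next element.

P: G, H, I, J → K (letters move forward 1 place in the alphabet).
Q: C, E, G, I → K (letters move forward 2 places in the alphabet).
R goes B, C, D, E → F (letters move forward 1 place in the alphabet).
S: differences are 1, 4, 7, … (increasing by 3 each time), so 26, 27, 31, 38 → 48.
Putting it together: (p=K, q=K, r=F, s=48).

(p=K, q=K, r=F, s=48)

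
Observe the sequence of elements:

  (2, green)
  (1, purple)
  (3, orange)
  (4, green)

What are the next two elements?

First component: 2, 1, 3, 4 → 7 → 11 (each term is the sum of the two before it).
Colour: repeats green → purple → orange, so green, purple, orange, green → purple → orange.
So the next two elements are (7, purple) and (11, orange).

(7, purple), (11, orange)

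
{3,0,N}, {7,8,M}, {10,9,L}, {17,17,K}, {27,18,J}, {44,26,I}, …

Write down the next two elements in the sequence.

First part — each term is the sum of the two before it: 3, 7, 10, 17, 27, 44 → 71 → 115.
Second part: 0, 8, 9, 17, 18, 26 → 27 → 35 (alternating steps +8, +1, +8, +1, …).
For the letter, letters move back 1 place in the alphabet: N, M, L, K, J, I → H → G.
Putting the parts together: {71,27,H} and then {115,35,G}.

{71,27,H}, {115,35,G}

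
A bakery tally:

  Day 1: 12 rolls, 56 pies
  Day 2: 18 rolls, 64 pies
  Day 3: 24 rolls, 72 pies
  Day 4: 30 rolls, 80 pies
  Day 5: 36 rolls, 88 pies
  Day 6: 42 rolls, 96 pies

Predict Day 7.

Rolls — +6 each step: 12, 18, 24, 30, 36, 42 → 48.
For the pies, +8 each step: 56, 64, 72, 80, 88, 96 → 104.
Combining the parts gives 48 rolls, 104 pies.

48 rolls, 104 pies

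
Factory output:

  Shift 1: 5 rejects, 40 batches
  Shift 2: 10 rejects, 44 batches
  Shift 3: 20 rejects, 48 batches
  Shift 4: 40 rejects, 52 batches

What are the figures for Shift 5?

Rejects: 5, 10, 20, 40 → 80 (×2 each step).
Batches: +4 each step; 40, 44, 48, 52 → 56.
Combining the parts gives 80 rejects, 56 batches.

80 rejects, 56 batches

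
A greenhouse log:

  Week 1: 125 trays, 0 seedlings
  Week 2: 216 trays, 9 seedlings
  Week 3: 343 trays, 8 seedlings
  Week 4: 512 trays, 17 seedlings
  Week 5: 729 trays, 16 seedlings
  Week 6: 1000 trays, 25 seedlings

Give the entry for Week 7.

Trays: perfect cubes: 5³, 6³, 7³, …, so 125, 216, 343, 512, 729, 1000 → 1331.
For the seedlings, alternating steps +9, −1, +9, −1, …: 0, 9, 8, 17, 16, 25 → 24.
So the next row is 1331 trays, 24 seedlings.

1331 trays, 24 seedlings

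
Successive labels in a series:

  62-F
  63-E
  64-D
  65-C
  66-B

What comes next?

67-A

First component — +1 each step: 62, 63, 64, 65, 66 → 67.
Letter: letters move back 1 place in the alphabet, so F, E, D, C, B → A.
So the next label is 67-A.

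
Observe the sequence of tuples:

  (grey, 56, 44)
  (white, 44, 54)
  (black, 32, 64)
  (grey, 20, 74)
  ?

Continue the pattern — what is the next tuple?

Shade — repeats grey → white → black: grey, white, black, grey → white.
Second entry — −12 each step: 56, 44, 32, 20 → 8.
Third entry: +10 each step; 44, 54, 64, 74 → 84.
So the next tuple is (white, 8, 84).

(white, 8, 84)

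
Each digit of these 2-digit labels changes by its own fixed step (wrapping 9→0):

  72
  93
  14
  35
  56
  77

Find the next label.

First digit: 7, 9, 1, 3, 5, 7 → 9 (+2 each step, mod 10).
Second digit — +1 each step, mod 10: 2, 3, 4, 5, 6, 7 → 8.
Combining the parts gives 98.

98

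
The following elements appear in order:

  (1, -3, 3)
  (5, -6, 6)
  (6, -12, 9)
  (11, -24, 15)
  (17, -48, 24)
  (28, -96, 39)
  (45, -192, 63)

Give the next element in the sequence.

For the first slot, each term is the sum of the two before it: 1, 5, 6, 11, 17, 28, 45 → 73.
Second slot: ×2 each step, so -3, -6, -12, -24, -48, -96, -192 → -384.
Third slot: each term is the sum of the two before it, so 3, 6, 9, 15, 24, 39, 63 → 102.
So the next element is (73, -384, 102).

(73, -384, 102)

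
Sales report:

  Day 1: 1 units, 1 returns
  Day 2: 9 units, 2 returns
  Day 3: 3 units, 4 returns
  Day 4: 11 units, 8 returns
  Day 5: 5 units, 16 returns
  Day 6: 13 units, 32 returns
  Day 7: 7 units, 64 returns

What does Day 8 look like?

15 units, 128 returns

Units: alternating steps +8, −6, +8, −6, …; 1, 9, 3, 11, 5, 13, 7 → 15.
Returns: ×2 each step; 1, 2, 4, 8, 16, 32, 64 → 128.
Putting it together: 15 units, 128 returns.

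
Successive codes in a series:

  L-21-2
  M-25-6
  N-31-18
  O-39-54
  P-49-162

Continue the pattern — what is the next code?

Q-61-486

Letter: letters move forward 1 place in the alphabet, so L, M, N, O, P → Q.
Second component: differences are 4, 6, 8, … (increasing by 2 each time); 21, 25, 31, 39, 49 → 61.
For the third component, ×3 each step: 2, 6, 18, 54, 162 → 486.
Putting it together: Q-61-486.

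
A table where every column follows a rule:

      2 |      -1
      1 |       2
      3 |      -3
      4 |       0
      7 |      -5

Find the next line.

First component — each term is the sum of the two before it: 2, 1, 3, 4, 7 → 11.
For the second component, alternating steps +3, −5, +3, −5, …: -1, 2, -3, 0, -5 → -2.
So the next line is 11  -2.

11  -2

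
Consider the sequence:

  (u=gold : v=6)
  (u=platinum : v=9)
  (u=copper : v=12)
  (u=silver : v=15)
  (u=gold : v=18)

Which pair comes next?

U goes gold, platinum, copper, silver, gold → platinum (repeats gold → platinum → copper → silver).
V goes 6, 9, 12, 15, 18 → 21 (+3 each step).
Combining the parts gives (u=platinum : v=21).

(u=platinum : v=21)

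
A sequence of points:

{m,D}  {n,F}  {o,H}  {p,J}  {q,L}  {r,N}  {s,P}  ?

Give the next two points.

{t,R}, {u,T}

First letter goes m, n, o, p, q, r, s → t → u (letters move forward 1 place in the alphabet).
Second letter: D, F, H, J, L, N, P → R → T (letters move forward 2 places in the alphabet).
So the next two points are {t,R} and {u,T}.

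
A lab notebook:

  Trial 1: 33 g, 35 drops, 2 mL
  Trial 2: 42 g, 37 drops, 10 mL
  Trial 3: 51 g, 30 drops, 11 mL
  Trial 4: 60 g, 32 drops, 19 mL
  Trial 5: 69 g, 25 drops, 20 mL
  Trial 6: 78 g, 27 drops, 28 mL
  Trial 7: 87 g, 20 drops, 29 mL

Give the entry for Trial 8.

96 g, 22 drops, 37 mL

G — +9 each step: 33, 42, 51, 60, 69, 78, 87 → 96.
Drops — alternating steps +2, −7, +2, −7, …: 35, 37, 30, 32, 25, 27, 20 → 22.
ML: alternating steps +8, +1, +8, +1, …; 2, 10, 11, 19, 20, 28, 29 → 37.
Putting it together: 96 g, 22 drops, 37 mL.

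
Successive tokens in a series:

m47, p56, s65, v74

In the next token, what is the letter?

For the letter, letters move forward 3 places in the alphabet: m, p, s, v → y.

y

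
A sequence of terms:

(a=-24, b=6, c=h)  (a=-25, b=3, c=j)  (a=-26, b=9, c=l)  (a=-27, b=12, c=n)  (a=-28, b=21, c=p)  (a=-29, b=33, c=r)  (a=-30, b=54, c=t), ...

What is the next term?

(a=-31, b=87, c=v)

A: −1 each step, so -24, -25, -26, -27, -28, -29, -30 → -31.
B goes 6, 3, 9, 12, 21, 33, 54 → 87 (each term is the sum of the two before it).
For the c, letters move forward 2 places in the alphabet: h, j, l, n, p, r, t → v.
So the next term is (a=-31, b=87, c=v).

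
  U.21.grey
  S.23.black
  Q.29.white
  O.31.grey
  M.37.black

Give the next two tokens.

K.39.white, I.45.grey

Letter: U, S, Q, O, M → K → I (letters move back 2 places in the alphabet).
Second component: 21, 23, 29, 31, 37 → 39 → 45 (alternating steps +2, +6, +2, +6, …).
For the shade, repeats grey → black → white: grey, black, white, grey, black → white → grey.
Putting the parts together: K.39.white and then I.45.grey.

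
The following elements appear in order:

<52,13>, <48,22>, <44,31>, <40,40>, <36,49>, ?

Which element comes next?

<32,58>

First value: −4 each step; 52, 48, 44, 40, 36 → 32.
Second value: 13, 22, 31, 40, 49 → 58 (+9 each step).
Combining the parts gives <32,58>.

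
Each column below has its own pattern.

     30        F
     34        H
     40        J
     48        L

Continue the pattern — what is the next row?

58  N

First component: differences are 4, 6, 8, … (increasing by 2 each time), so 30, 34, 40, 48 → 58.
Letter — letters move forward 2 places in the alphabet: F, H, J, L → N.
Putting it together: 58  N.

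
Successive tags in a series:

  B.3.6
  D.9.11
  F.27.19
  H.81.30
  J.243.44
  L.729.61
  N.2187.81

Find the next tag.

P.6561.104

Letter: letters move forward 2 places in the alphabet; B, D, F, H, J, L, N → P.
Second component — ×3 each step: 3, 9, 27, 81, 243, 729, 2187 → 6561.
For the third component, differences are 5, 8, 11, … (increasing by 3 each time): 6, 11, 19, 30, 44, 61, 81 → 104.
Combining the parts gives P.6561.104.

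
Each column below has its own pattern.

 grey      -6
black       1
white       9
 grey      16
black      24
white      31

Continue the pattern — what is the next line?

Shade: repeats grey → black → white, so grey, black, white, grey, black, white → grey.
Second component — alternating steps +7, +8, +7, +8, …: -6, 1, 9, 16, 24, 31 → 39.
So the next line is grey  39.

grey  39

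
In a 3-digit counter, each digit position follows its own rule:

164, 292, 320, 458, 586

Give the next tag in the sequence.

First digit: 1, 2, 3, 4, 5 → 6 (+1 each step, mod 10).
Second digit goes 6, 9, 2, 5, 8 → 1 (+3 each step, mod 10).
For the third digit, −2 each step, mod 10: 4, 2, 0, 8, 6 → 4.
Combining the parts gives 614.

614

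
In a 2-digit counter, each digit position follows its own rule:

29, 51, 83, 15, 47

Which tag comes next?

79

First digit — +3 each step, mod 10: 2, 5, 8, 1, 4 → 7.
For the second digit, +2 each step, mod 10: 9, 1, 3, 5, 7 → 9.
Putting it together: 79.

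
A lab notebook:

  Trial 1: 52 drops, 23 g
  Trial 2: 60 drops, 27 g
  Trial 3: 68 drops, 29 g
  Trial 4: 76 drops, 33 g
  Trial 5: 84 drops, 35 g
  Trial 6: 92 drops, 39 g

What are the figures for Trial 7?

Drops — +8 each step: 52, 60, 68, 76, 84, 92 → 100.
G goes 23, 27, 29, 33, 35, 39 → 41 (alternating steps +4, +2, +4, +2, …).
Combining the parts gives 100 drops, 41 g.

100 drops, 41 g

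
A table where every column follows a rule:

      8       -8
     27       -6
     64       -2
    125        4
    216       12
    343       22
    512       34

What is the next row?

729  48

For the first component, perfect cubes: 2³, 3³, 4³, …: 8, 27, 64, 125, 216, 343, 512 → 729.
For the second component, differences are 2, 4, 6, … (increasing by 2 each time): -8, -6, -2, 4, 12, 22, 34 → 48.
Combining the parts gives 729  48.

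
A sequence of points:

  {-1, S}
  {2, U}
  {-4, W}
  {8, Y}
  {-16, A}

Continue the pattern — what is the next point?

First value — ×(-2) each step: -1, 2, -4, 8, -16 → 32.
Letter: S, U, W, Y, A → C (letters move forward 2 places in the alphabet, wrapping Z→A).
Combining the parts gives {32, C}.

{32, C}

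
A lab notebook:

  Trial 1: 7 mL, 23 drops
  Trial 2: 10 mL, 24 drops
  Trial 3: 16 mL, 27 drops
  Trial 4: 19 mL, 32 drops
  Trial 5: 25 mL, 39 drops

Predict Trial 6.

28 mL, 48 drops

ML — alternating steps +3, +6, +3, +6, …: 7, 10, 16, 19, 25 → 28.
Drops: differences are 1, 3, 5, … (increasing by 2 each time), so 23, 24, 27, 32, 39 → 48.
So the next row is 28 mL, 48 drops.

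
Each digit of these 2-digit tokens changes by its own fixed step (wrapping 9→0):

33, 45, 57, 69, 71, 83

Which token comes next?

First digit: 3, 4, 5, 6, 7, 8 → 9 (+1 each step, mod 10).
Second digit: 3, 5, 7, 9, 1, 3 → 5 (+2 each step, mod 10).
Putting it together: 95.

95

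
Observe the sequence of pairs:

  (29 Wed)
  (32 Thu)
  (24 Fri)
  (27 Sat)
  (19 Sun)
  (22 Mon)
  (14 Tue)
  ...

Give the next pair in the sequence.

(17 Wed)

For the first coordinate, alternating steps +3, −8, +3, −8, …: 29, 32, 24, 27, 19, 22, 14 → 17.
Day: runs through the weekdays Mon→Sun, so Wed, Thu, Fri, Sat, Sun, Mon, Tue → Wed.
Putting it together: (17 Wed).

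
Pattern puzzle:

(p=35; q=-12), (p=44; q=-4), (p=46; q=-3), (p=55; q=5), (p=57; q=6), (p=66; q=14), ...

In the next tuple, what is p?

68

P: alternating steps +9, +2, +9, +2, …; 35, 44, 46, 55, 57, 66 → 68.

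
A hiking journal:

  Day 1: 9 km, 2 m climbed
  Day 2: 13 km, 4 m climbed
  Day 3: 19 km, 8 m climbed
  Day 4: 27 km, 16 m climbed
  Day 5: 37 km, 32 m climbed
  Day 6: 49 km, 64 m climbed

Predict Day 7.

Km — differences are 4, 6, 8, … (increasing by 2 each time): 9, 13, 19, 27, 37, 49 → 63.
M climbed: 2, 4, 8, 16, 32, 64 → 128 (×2 each step).
Putting it together: 63 km, 128 m climbed.

63 km, 128 m climbed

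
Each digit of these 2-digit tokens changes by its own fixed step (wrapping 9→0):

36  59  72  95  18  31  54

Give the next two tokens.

First digit: 3, 5, 7, 9, 1, 3, 5 → 7 → 9 (+2 each step, mod 10).
Second digit goes 6, 9, 2, 5, 8, 1, 4 → 7 → 0 (+3 each step, mod 10).
Putting the parts together: 77 and then 90.

77, 90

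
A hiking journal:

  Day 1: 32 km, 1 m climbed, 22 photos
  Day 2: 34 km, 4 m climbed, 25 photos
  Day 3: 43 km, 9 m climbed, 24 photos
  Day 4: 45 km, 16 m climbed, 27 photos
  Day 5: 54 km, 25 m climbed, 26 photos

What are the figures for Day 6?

Km: 32, 34, 43, 45, 54 → 56 (alternating steps +2, +9, +2, +9, …).
M climbed — perfect squares: 1², 2², 3², …: 1, 4, 9, 16, 25 → 36.
Photos: 22, 25, 24, 27, 26 → 29 (alternating steps +3, −1, +3, −1, …).
Combining the parts gives 56 km, 36 m climbed, 29 photos.

56 km, 36 m climbed, 29 photos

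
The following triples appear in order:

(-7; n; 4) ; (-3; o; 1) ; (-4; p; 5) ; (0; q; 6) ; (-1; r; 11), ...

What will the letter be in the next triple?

For the letter, letters move forward 1 place in the alphabet: n, o, p, q, r → s.

s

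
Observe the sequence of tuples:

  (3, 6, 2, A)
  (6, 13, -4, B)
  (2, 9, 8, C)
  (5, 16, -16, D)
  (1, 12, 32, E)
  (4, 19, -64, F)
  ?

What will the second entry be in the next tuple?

15

First entry: alternating steps +3, −4, +3, −4, …, so 3, 6, 2, 5, 1, 4 → 0.
Second entry — alternating steps +7, −4, +7, −4, …: 6, 13, 9, 16, 12, 19 → 15.
Third entry: ×(-2) each step, so 2, -4, 8, -16, 32, -64 → 128.
For the letter, letters move forward 1 place in the alphabet: A, B, C, D, E, F → G.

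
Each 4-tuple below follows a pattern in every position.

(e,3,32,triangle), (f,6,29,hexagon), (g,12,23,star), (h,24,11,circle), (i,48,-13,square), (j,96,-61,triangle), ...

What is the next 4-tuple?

Letter: letters move forward 1 place in the alphabet; e, f, g, h, i, j → k.
Second value: 3, 6, 12, 24, 48, 96 → 192 (×2 each step).
Third value: together with the second value always sums to 35, so 32, 29, 23, 11, -13, -61 → -157.
Shape — repeats triangle → hexagon → star → circle → square: triangle, hexagon, star, circle, square, triangle → hexagon.
Putting it together: (k,192,-157,hexagon).

(k,192,-157,hexagon)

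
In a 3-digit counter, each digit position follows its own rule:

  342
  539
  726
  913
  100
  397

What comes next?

584

For the first digit, +2 each step, mod 10: 3, 5, 7, 9, 1, 3 → 5.
Second digit: −1 each step, mod 10, so 4, 3, 2, 1, 0, 9 → 8.
Third digit: −3 each step, mod 10; 2, 9, 6, 3, 0, 7 → 4.
Putting it together: 584.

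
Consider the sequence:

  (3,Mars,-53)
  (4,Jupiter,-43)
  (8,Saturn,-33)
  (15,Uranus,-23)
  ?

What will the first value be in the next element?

25

First value goes 3, 4, 8, 15 → 25 (differences are 1, 4, 7, … (increasing by 3 each time)).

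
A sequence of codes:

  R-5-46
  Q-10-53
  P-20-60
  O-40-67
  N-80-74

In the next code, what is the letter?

Letter — letters move back 1 place in the alphabet: R, Q, P, O, N → M.
Second component: ×2 each step; 5, 10, 20, 40, 80 → 160.
Third component: +7 each step; 46, 53, 60, 67, 74 → 81.

M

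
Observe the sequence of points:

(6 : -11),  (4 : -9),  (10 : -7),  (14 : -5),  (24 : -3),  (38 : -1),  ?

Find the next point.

(62 : 1)

First part: each term is the sum of the two before it; 6, 4, 10, 14, 24, 38 → 62.
Second part: +2 each step, so -11, -9, -7, -5, -3, -1 → 1.
Putting it together: (62 : 1).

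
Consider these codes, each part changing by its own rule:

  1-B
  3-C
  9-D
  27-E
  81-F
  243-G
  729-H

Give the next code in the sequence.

First component: 1, 3, 9, 27, 81, 243, 729 → 2187 (×3 each step).
Letter: letters move forward 1 place in the alphabet; B, C, D, E, F, G, H → I.
Combining the parts gives 2187-I.

2187-I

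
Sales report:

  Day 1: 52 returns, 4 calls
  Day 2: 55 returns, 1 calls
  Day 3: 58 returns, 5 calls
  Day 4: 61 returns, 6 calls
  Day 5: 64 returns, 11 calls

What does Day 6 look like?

Returns — +3 each step: 52, 55, 58, 61, 64 → 67.
For the calls, each term is the sum of the two before it: 4, 1, 5, 6, 11 → 17.
Putting it together: 67 returns, 17 calls.

67 returns, 17 calls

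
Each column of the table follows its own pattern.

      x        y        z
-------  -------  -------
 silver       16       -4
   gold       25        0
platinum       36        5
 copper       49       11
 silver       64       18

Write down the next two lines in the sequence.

gold  81  26; platinum  100  35

Column x: silver, gold, platinum, copper, silver → gold → platinum (repeats silver → gold → platinum → copper).
Column y: 16, 25, 36, 49, 64 → 81 → 100 (perfect squares: 4², 5², 6², …).
For the column z, differences are 4, 5, 6, … (increasing by 1 each time): -4, 0, 5, 11, 18 → 26 → 35.
Putting the parts together: gold  81  26 and then platinum  100  35.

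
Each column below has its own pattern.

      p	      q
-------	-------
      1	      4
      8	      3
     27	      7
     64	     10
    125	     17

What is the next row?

For the column p, perfect cubes: 1³, 2³, 3³, …: 1, 8, 27, 64, 125 → 216.
Column q: each term is the sum of the two before it, so 4, 3, 7, 10, 17 → 27.
So the next row is 216  27.

216  27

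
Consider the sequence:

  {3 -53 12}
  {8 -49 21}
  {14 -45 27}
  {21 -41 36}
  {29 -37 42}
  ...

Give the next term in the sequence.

{38 -33 51}

For the first coordinate, differences are 5, 6, 7, … (increasing by 1 each time): 3, 8, 14, 21, 29 → 38.
Second coordinate: -53, -49, -45, -41, -37 → -33 (+4 each step).
Third coordinate: alternating steps +9, +6, +9, +6, …, so 12, 21, 27, 36, 42 → 51.
Putting it together: {38 -33 51}.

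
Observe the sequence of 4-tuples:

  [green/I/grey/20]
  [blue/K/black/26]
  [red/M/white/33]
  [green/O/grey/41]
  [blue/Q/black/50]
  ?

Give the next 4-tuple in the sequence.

For the colour, repeats green → blue → red: green, blue, red, green, blue → red.
Letter — letters move forward 2 places in the alphabet: I, K, M, O, Q → S.
Shade: repeats grey → black → white, so grey, black, white, grey, black → white.
Fourth slot goes 20, 26, 33, 41, 50 → 60 (differences are 6, 7, 8, … (increasing by 1 each time)).
So the next 4-tuple is [red/S/white/60].

[red/S/white/60]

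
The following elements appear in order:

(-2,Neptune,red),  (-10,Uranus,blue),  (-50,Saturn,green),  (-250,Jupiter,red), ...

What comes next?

First slot — ×5 each step: -2, -10, -50, -250 → -1250.
Planet — runs backward through the planets Mercury→Neptune: Neptune, Uranus, Saturn, Jupiter → Mars.
For the colour, repeats red → blue → green: red, blue, green, red → blue.
So the next element is (-1250,Mars,blue).

(-1250,Mars,blue)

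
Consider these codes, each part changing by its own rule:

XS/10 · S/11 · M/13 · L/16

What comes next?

Size: runs through clothing sizes XS→XL; XS, S, M, L → XL.
Second component: differences are 1, 2, 3, … (increasing by 1 each time), so 10, 11, 13, 16 → 20.
So the next code is XL/20.

XL/20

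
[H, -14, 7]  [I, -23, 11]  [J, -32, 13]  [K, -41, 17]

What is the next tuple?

[L, -50, 19]

Letter goes H, I, J, K → L (letters move forward 1 place in the alphabet).
Second slot: −9 each step; -14, -23, -32, -41 → -50.
Third slot goes 7, 11, 13, 17 → 19 (alternating steps +4, +2, +4, +2, …).
Putting it together: [L, -50, 19].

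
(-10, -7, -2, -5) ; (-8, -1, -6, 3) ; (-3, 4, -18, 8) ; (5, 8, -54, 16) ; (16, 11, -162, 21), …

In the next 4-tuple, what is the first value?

30

For the first value, differences are 2, 5, 8, … (increasing by 3 each time): -10, -8, -3, 5, 16 → 30.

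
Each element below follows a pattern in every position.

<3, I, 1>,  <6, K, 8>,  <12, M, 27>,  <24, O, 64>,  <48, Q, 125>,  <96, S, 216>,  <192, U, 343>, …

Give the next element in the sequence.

<384, W, 512>

First value: ×2 each step; 3, 6, 12, 24, 48, 96, 192 → 384.
For the letter, letters move forward 2 places in the alphabet: I, K, M, O, Q, S, U → W.
Third value goes 1, 8, 27, 64, 125, 216, 343 → 512 (perfect cubes: 1³, 2³, 3³, …).
Combining the parts gives <384, W, 512>.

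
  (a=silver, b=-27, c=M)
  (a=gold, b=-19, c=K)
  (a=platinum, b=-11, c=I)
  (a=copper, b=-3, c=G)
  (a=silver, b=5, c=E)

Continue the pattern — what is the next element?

A — repeats silver → gold → platinum → copper: silver, gold, platinum, copper, silver → gold.
B: +8 each step; -27, -19, -11, -3, 5 → 13.
For the c, letters move back 2 places in the alphabet: M, K, I, G, E → C.
Putting it together: (a=gold, b=13, c=C).

(a=gold, b=13, c=C)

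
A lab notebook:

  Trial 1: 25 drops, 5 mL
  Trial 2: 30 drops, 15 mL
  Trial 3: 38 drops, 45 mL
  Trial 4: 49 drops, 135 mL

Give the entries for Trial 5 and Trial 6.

Drops: differences are 5, 8, 11, … (increasing by 3 each time); 25, 30, 38, 49 → 63 → 80.
ML: ×3 each step; 5, 15, 45, 135 → 405 → 1215.
Putting the parts together: 63 drops, 405 mL and then 80 drops, 1215 mL.

63 drops, 405 mL; 80 drops, 1215 mL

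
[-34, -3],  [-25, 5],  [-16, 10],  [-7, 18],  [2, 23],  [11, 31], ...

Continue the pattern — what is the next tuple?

First component — +9 each step: -34, -25, -16, -7, 2, 11 → 20.
Second component: alternating steps +8, +5, +8, +5, …; -3, 5, 10, 18, 23, 31 → 36.
So the next tuple is [20, 36].

[20, 36]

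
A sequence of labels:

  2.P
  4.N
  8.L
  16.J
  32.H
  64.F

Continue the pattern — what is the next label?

First component: 2, 4, 8, 16, 32, 64 → 128 (×2 each step).
Letter goes P, N, L, J, H, F → D (letters move back 2 places in the alphabet).
Combining the parts gives 128.D.

128.D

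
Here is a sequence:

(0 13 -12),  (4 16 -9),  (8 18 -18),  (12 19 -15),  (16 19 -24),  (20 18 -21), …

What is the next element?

(24 16 -30)

First value: +4 each step, so 0, 4, 8, 12, 16, 20 → 24.
Second value: 13, 16, 18, 19, 19, 18 → 16 (differences are 3, 2, 1, … (decreasing by 1 each time)).
Third value goes -12, -9, -18, -15, -24, -21 → -30 (alternating steps +3, −9, +3, −9, …).
Combining the parts gives (24 16 -30).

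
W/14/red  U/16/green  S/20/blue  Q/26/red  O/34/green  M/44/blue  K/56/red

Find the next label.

Letter: W, U, S, Q, O, M, K → I (letters move back 2 places in the alphabet).
Second component goes 14, 16, 20, 26, 34, 44, 56 → 70 (differences are 2, 4, 6, … (increasing by 2 each time)).
For the colour, repeats red → green → blue: red, green, blue, red, green, blue, red → green.
Combining the parts gives I/70/green.

I/70/green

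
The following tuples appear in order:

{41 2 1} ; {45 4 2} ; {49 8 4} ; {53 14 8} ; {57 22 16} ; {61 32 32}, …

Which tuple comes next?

{65 44 64}

First coordinate goes 41, 45, 49, 53, 57, 61 → 65 (+4 each step).
Second coordinate: differences are 2, 4, 6, … (increasing by 2 each time); 2, 4, 8, 14, 22, 32 → 44.
Third coordinate: 1, 2, 4, 8, 16, 32 → 64 (×2 each step).
Putting it together: {65 44 64}.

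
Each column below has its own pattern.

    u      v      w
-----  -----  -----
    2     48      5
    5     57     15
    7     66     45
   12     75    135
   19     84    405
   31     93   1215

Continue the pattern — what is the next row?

50  102  3645

Column u: each term is the sum of the two before it; 2, 5, 7, 12, 19, 31 → 50.
Column v: +9 each step, so 48, 57, 66, 75, 84, 93 → 102.
Column w: 5, 15, 45, 135, 405, 1215 → 3645 (×3 each step).
Putting it together: 50  102  3645.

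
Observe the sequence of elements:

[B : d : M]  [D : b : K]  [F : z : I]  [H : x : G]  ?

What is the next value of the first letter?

First letter goes B, D, F, H → J (letters move forward 2 places in the alphabet).

J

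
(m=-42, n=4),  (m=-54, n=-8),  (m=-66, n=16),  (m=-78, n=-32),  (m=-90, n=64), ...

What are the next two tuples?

(m=-102, n=-128), (m=-114, n=256)

For the m, −12 each step: -42, -54, -66, -78, -90 → -102 → -114.
N: 4, -8, 16, -32, 64 → -128 → 256 (×(-2) each step).
Putting the parts together: (m=-102, n=-128) and then (m=-114, n=256).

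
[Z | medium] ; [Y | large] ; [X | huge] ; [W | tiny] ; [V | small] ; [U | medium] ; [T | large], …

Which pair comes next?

For the letter, letters move back 1 place in the alphabet: Z, Y, X, W, V, U, T → S.
For the size, repeats medium → large → huge → tiny → small: medium, large, huge, tiny, small, medium, large → huge.
Combining the parts gives [S | huge].

[S | huge]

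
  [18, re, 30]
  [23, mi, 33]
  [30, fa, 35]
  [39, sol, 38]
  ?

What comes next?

First part goes 18, 23, 30, 39 → 50 (differences are 5, 7, 9, … (increasing by 2 each time)).
Note — runs through the solfège scale do→ti: re, mi, fa, sol → la.
Third part — alternating steps +3, +2, +3, +2, …: 30, 33, 35, 38 → 40.
Putting it together: [50, la, 40].

[50, la, 40]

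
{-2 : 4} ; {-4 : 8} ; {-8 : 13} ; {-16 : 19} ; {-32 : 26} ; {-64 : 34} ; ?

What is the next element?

{-128 : 43}

First component — ×2 each step: -2, -4, -8, -16, -32, -64 → -128.
Second component — differences are 4, 5, 6, … (increasing by 1 each time): 4, 8, 13, 19, 26, 34 → 43.
Putting it together: {-128 : 43}.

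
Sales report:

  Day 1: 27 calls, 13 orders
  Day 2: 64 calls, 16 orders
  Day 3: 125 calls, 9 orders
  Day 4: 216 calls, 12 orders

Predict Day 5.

343 calls, 5 orders

Calls: perfect cubes: 3³, 4³, 5³, …; 27, 64, 125, 216 → 343.
Orders goes 13, 16, 9, 12 → 5 (alternating steps +3, −7, +3, −7, …).
So the next line is 343 calls, 5 orders.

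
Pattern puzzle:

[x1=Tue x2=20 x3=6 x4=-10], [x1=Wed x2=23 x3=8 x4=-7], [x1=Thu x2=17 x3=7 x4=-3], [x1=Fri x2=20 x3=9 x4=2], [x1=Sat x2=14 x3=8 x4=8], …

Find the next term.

[x1=Sun x2=17 x3=10 x4=15]

X1 — runs through the weekdays Mon→Sun: Tue, Wed, Thu, Fri, Sat → Sun.
X2 — alternating steps +3, −6, +3, −6, …: 20, 23, 17, 20, 14 → 17.
X3: alternating steps +2, −1, +2, −1, …, so 6, 8, 7, 9, 8 → 10.
X4 goes -10, -7, -3, 2, 8 → 15 (differences are 3, 4, 5, … (increasing by 1 each time)).
Combining the parts gives [x1=Sun x2=17 x3=10 x4=15].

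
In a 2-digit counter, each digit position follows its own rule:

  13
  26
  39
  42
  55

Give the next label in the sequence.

First digit: +1 each step, mod 10; 1, 2, 3, 4, 5 → 6.
Second digit: 3, 6, 9, 2, 5 → 8 (+3 each step, mod 10).
So the next label is 68.

68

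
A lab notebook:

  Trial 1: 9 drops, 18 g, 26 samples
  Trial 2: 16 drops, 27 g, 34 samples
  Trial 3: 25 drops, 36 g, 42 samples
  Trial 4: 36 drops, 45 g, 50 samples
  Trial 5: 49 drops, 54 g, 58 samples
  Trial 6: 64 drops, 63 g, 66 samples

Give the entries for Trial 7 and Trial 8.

Drops: perfect squares: 3², 4², 5², …, so 9, 16, 25, 36, 49, 64 → 81 → 100.
G — +9 each step: 18, 27, 36, 45, 54, 63 → 72 → 81.
Samples goes 26, 34, 42, 50, 58, 66 → 74 → 82 (+8 each step).
Putting the parts together: 81 drops, 72 g, 74 samples and then 100 drops, 81 g, 82 samples.

81 drops, 72 g, 74 samples; 100 drops, 81 g, 82 samples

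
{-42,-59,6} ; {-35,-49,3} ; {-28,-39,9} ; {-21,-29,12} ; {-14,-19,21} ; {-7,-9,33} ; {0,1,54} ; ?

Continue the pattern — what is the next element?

{7,11,87}

For the first slot, +7 each step: -42, -35, -28, -21, -14, -7, 0 → 7.
Second slot: +10 each step, so -59, -49, -39, -29, -19, -9, 1 → 11.
Third slot — each term is the sum of the two before it: 6, 3, 9, 12, 21, 33, 54 → 87.
Combining the parts gives {7,11,87}.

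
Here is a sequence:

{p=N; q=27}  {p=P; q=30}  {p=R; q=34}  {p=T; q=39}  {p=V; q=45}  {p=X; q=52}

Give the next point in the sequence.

{p=Z; q=60}

P: N, P, R, T, V, X → Z (letters move forward 2 places in the alphabet).
Q goes 27, 30, 34, 39, 45, 52 → 60 (differences are 3, 4, 5, … (increasing by 1 each time)).
So the next point is {p=Z; q=60}.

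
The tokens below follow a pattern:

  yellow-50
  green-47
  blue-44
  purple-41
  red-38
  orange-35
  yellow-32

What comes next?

green-29

Colour: yellow, green, blue, purple, red, orange, yellow → green (repeats yellow → green → blue → purple → red → orange).
Second component: −3 each step; 50, 47, 44, 41, 38, 35, 32 → 29.
So the next token is green-29.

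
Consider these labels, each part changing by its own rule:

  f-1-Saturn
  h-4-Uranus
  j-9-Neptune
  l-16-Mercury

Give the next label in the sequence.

For the letter, letters move forward 2 places in the alphabet: f, h, j, l → n.
Second component: 1, 4, 9, 16 → 25 (perfect squares: 1², 2², 3², …).
Planet: runs through the planets Mercury→Neptune; Saturn, Uranus, Neptune, Mercury → Venus.
Putting it together: n-25-Venus.

n-25-Venus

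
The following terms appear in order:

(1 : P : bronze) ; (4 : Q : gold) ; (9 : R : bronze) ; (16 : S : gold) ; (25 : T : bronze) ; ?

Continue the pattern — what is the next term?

(36 : U : gold)

First slot: perfect squares: 1², 2², 3², …, so 1, 4, 9, 16, 25 → 36.
Letter: P, Q, R, S, T → U (letters move forward 1 place in the alphabet).
Rank: alternates bronze ↔ gold; bronze, gold, bronze, gold, bronze → gold.
Combining the parts gives (36 : U : gold).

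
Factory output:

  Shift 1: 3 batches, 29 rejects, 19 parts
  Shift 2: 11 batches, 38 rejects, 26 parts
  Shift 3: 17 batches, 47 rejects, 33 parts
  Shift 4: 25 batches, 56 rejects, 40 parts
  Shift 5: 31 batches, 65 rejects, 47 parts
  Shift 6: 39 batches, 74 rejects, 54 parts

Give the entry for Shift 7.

45 batches, 83 rejects, 61 parts

Batches: 3, 11, 17, 25, 31, 39 → 45 (alternating steps +8, +6, +8, +6, …).
Rejects goes 29, 38, 47, 56, 65, 74 → 83 (+9 each step).
Parts — +7 each step: 19, 26, 33, 40, 47, 54 → 61.
So the next row is 45 batches, 83 rejects, 61 parts.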